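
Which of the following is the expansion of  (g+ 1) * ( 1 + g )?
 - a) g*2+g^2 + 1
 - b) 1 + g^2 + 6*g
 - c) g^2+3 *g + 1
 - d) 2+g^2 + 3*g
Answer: a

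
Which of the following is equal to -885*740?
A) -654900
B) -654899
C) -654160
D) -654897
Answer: A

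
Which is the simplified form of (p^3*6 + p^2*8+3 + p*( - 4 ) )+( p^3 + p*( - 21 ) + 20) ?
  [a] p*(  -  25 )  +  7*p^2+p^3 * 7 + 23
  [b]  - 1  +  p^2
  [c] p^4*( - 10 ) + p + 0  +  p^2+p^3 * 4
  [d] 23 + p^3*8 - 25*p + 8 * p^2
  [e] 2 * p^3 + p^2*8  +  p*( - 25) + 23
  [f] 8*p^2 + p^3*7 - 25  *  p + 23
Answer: f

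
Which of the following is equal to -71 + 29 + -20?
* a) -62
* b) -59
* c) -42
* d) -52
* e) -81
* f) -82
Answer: a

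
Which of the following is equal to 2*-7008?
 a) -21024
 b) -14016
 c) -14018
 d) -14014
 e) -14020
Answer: b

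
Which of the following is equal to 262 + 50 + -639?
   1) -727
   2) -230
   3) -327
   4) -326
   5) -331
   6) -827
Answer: 3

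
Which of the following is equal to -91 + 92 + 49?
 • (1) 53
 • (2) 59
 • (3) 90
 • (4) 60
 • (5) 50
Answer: 5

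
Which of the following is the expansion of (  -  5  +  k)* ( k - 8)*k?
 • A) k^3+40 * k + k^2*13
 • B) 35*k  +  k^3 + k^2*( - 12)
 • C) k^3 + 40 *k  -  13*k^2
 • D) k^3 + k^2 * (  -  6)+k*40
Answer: C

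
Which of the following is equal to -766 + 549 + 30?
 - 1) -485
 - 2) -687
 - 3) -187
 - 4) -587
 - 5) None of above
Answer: 3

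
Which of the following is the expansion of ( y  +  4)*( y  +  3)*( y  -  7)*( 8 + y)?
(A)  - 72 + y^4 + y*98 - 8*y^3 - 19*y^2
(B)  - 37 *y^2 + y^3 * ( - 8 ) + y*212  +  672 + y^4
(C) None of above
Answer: C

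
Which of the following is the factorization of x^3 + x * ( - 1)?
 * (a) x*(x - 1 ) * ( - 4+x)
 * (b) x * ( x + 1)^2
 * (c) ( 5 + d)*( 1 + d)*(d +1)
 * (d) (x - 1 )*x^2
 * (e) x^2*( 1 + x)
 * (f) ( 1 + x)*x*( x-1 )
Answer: f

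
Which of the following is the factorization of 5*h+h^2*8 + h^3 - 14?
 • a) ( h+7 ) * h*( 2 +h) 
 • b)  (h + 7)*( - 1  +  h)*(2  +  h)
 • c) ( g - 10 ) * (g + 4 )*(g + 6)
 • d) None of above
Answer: b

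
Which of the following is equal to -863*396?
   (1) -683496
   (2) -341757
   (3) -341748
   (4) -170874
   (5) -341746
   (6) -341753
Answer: 3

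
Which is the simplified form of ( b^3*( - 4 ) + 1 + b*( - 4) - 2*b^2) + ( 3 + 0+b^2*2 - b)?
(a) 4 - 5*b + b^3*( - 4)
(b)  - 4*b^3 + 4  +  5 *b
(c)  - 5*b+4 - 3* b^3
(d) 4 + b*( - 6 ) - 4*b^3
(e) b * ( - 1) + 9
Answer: a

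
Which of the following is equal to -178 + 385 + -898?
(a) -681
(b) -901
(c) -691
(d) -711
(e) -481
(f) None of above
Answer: c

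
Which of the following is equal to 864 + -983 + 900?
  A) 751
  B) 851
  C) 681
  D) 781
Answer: D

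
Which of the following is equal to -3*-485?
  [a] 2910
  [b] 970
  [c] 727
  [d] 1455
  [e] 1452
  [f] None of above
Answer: d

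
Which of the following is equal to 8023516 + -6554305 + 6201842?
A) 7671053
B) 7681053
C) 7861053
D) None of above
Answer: A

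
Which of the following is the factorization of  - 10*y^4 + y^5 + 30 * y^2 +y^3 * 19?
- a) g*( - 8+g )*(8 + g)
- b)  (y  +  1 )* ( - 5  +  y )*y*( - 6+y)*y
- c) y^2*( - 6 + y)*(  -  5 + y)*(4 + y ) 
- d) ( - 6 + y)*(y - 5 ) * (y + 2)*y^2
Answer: b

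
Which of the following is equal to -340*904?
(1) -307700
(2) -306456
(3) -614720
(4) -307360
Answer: 4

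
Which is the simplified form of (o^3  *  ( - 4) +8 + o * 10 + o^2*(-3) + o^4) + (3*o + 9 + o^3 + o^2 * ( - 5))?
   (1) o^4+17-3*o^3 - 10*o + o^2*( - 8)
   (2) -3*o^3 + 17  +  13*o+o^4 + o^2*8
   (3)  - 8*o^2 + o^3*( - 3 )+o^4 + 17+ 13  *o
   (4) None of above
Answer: 3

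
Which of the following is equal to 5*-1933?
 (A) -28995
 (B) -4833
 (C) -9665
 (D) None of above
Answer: C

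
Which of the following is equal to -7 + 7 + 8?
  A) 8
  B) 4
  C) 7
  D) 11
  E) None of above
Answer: A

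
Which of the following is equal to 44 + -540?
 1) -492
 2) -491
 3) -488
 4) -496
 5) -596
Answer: 4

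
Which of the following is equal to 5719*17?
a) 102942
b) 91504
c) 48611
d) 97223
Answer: d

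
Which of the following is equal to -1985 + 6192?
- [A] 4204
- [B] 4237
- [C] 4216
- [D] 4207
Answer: D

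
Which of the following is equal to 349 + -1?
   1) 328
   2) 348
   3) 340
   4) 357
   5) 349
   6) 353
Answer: 2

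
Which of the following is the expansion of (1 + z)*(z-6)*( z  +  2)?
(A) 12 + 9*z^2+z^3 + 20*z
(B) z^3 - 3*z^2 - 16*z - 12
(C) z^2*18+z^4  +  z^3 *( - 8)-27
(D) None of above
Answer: B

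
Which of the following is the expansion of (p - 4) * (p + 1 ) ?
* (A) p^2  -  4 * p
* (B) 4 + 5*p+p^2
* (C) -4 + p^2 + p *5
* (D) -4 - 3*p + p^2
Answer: D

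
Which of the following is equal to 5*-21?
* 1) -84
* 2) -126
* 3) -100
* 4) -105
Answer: 4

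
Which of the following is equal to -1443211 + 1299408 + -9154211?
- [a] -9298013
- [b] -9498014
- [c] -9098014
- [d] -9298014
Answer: d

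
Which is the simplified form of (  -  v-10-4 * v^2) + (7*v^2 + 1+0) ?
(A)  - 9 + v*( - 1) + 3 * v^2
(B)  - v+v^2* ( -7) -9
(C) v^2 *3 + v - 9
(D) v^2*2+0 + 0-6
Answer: A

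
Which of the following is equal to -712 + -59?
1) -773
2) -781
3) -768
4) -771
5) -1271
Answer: 4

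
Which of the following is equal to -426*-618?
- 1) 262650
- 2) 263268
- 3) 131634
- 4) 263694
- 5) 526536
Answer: 2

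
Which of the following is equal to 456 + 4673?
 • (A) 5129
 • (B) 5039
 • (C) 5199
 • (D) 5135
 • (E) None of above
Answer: A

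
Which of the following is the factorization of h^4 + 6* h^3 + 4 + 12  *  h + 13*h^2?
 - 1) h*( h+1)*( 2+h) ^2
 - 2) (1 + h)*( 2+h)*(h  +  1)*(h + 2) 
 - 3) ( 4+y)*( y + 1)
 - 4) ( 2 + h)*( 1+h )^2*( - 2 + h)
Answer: 2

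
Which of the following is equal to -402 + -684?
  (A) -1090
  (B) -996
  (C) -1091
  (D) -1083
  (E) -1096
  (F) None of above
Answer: F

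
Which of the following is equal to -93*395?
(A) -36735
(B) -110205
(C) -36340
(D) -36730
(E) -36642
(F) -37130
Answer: A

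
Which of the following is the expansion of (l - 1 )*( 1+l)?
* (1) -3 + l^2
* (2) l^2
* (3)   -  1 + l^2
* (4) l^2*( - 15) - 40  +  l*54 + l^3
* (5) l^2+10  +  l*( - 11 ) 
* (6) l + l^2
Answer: 3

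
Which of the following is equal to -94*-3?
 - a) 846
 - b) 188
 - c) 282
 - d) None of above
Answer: c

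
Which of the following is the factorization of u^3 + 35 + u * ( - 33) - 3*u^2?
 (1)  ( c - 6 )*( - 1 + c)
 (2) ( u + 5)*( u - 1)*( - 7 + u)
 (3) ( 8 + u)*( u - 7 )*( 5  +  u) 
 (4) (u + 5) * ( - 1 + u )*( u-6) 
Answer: 2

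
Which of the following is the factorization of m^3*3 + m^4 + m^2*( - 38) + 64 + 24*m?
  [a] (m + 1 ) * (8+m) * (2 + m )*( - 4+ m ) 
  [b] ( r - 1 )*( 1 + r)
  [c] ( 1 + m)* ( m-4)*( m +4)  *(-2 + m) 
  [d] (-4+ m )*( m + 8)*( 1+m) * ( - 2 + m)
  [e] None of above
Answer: d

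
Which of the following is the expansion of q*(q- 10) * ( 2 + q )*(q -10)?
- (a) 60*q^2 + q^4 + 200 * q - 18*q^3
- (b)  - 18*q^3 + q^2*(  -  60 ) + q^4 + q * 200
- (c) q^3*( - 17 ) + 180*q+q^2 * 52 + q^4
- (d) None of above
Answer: a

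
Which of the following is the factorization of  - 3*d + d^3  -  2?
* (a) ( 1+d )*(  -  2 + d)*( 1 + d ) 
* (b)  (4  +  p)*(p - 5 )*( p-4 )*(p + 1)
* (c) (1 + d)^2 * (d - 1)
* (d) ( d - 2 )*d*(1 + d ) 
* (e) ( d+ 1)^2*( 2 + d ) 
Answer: a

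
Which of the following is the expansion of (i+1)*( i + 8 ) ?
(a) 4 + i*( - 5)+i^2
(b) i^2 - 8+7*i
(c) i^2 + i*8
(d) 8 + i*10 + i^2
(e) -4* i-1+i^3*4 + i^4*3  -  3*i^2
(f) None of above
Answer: f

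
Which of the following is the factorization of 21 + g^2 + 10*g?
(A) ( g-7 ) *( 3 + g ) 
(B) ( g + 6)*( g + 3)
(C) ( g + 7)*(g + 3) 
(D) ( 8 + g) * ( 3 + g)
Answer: C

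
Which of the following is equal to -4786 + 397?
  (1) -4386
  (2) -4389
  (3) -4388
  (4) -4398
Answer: 2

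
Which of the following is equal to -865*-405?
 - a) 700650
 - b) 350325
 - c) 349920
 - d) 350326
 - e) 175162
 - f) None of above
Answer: b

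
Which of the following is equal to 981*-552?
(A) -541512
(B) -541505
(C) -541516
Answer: A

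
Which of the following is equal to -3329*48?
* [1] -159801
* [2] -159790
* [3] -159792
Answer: 3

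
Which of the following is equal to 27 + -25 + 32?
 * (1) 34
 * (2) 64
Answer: 1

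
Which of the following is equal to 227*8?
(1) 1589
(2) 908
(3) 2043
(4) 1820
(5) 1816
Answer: 5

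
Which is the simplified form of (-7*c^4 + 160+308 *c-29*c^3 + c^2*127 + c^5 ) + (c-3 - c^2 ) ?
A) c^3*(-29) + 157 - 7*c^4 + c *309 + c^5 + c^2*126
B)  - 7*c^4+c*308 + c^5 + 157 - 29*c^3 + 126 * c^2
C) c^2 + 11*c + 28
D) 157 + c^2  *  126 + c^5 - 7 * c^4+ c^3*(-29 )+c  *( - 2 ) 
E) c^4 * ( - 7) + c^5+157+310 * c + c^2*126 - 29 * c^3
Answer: A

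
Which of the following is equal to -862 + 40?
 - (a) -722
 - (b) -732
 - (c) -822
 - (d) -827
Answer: c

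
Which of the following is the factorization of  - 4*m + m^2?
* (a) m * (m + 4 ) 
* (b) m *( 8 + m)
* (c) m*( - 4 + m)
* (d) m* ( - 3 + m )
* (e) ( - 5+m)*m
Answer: c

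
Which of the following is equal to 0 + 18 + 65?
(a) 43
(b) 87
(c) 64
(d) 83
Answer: d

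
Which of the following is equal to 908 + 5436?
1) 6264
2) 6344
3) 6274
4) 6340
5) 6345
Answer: 2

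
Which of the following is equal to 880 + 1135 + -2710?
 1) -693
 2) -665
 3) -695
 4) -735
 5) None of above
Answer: 3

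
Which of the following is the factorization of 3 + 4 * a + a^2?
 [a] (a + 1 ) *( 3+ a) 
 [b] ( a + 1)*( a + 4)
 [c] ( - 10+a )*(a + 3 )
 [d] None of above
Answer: a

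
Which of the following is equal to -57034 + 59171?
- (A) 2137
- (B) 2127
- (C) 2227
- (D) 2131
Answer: A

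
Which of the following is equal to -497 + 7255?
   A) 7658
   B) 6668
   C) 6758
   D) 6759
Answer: C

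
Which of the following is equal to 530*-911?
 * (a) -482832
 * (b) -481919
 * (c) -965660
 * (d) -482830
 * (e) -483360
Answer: d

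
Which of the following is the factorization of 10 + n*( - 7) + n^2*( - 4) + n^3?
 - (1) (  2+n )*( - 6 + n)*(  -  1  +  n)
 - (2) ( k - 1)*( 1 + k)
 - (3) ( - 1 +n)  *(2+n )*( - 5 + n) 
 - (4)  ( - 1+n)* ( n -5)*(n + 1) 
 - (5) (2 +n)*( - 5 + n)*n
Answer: 3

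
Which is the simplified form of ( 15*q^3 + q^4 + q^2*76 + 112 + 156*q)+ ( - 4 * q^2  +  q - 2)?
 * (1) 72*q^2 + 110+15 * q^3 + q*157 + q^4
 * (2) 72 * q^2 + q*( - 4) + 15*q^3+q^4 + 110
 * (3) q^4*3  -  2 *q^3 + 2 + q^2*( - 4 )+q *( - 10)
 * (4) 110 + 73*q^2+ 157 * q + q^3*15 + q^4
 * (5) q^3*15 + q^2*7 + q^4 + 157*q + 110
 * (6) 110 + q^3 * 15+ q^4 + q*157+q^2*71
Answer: 1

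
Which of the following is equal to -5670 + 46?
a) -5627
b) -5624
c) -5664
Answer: b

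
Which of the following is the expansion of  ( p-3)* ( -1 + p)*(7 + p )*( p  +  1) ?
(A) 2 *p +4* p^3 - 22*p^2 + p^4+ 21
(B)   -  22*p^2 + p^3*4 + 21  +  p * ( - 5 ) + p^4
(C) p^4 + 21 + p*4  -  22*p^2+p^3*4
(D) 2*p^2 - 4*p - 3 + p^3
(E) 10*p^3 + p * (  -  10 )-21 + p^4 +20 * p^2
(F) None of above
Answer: F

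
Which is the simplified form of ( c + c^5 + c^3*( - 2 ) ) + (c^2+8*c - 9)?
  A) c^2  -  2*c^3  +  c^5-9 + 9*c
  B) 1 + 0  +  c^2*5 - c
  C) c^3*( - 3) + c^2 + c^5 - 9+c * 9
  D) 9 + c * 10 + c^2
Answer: A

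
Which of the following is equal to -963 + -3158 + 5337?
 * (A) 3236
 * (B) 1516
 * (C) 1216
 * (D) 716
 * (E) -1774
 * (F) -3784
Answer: C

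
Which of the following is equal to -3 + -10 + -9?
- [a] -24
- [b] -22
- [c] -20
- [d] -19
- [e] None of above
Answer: b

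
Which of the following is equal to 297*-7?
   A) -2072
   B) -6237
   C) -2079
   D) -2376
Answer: C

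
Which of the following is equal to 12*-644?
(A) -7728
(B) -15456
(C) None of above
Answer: A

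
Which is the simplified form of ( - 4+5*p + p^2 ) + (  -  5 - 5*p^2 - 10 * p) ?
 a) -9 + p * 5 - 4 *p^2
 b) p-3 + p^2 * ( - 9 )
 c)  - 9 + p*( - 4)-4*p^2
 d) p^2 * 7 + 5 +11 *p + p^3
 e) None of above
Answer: e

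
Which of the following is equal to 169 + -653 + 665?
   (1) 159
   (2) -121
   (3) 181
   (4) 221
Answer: 3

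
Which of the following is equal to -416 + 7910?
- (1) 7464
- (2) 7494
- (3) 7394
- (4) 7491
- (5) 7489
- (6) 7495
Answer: 2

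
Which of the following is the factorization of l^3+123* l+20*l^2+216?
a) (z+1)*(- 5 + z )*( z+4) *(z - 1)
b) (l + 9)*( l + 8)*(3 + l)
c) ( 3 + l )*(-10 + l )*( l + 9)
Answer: b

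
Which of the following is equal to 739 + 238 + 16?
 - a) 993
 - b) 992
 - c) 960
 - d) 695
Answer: a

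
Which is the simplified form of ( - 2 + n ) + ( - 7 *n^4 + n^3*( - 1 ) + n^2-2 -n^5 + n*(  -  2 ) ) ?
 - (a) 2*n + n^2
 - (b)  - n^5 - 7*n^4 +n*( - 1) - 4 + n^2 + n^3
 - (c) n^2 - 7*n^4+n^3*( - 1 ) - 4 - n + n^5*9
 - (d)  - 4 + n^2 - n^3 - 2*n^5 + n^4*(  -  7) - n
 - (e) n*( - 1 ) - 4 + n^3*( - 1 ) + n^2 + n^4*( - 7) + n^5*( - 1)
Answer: e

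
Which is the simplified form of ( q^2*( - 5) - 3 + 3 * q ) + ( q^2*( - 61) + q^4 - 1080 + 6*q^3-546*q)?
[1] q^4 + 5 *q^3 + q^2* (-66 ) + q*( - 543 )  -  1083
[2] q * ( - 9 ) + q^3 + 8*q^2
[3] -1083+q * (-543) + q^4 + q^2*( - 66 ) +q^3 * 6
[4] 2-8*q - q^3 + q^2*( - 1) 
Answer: 3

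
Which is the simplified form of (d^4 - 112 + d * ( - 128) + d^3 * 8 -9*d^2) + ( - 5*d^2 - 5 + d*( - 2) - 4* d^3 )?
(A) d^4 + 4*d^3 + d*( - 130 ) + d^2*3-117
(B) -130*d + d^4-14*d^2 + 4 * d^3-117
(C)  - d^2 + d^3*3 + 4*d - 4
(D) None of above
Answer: B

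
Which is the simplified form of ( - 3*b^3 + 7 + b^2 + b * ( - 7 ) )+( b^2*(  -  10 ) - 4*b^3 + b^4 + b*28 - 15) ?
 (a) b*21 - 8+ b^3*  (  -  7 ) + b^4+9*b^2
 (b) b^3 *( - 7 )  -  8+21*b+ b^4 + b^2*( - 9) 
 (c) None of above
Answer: b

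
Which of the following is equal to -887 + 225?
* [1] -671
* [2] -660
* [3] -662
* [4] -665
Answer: 3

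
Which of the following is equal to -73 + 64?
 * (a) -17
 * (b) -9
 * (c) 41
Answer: b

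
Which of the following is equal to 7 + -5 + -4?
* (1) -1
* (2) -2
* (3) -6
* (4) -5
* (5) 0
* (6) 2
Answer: 2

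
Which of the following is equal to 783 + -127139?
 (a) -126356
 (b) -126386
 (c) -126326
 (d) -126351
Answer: a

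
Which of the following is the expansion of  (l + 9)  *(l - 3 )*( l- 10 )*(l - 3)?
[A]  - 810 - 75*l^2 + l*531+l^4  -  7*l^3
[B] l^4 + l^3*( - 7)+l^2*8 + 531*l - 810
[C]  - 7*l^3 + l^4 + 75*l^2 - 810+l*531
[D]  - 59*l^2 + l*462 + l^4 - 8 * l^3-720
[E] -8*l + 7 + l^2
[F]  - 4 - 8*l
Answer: A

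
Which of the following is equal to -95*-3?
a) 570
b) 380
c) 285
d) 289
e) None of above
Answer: c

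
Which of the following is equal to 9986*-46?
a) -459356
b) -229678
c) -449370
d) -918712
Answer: a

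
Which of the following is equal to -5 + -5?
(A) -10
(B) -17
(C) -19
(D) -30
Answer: A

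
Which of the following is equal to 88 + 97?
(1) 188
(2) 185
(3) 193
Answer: 2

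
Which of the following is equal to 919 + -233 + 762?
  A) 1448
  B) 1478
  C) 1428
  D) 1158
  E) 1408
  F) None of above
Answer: A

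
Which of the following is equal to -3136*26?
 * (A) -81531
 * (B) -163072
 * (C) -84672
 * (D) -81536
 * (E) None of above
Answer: D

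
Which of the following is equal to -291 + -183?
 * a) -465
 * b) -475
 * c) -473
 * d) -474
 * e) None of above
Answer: d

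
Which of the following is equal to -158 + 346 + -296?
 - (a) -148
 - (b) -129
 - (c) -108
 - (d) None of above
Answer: c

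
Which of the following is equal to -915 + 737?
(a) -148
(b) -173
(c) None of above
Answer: c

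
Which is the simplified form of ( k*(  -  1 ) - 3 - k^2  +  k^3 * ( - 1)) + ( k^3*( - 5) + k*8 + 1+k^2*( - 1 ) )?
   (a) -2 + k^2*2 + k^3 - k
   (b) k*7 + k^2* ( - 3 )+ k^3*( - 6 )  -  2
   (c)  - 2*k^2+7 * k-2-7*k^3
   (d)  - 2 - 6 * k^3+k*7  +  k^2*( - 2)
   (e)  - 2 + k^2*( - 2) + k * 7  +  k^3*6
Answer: d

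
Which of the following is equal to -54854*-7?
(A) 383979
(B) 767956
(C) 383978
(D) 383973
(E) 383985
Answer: C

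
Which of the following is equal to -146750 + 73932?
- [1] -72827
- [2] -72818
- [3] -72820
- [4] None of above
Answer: 2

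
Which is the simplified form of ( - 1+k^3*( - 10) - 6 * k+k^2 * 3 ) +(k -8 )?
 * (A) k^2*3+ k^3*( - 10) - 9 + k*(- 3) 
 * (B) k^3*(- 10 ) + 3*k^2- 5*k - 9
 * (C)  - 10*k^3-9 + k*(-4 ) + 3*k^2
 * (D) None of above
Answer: B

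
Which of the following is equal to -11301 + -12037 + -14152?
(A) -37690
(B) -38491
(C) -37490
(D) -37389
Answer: C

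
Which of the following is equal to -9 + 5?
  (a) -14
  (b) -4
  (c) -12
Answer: b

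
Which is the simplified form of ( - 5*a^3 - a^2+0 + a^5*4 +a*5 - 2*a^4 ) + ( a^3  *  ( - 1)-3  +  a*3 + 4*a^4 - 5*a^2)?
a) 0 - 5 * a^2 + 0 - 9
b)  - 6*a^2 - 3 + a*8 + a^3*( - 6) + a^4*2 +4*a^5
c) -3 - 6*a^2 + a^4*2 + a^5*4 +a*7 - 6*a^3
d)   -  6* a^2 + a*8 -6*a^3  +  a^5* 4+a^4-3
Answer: b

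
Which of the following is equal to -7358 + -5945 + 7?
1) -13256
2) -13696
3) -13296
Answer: 3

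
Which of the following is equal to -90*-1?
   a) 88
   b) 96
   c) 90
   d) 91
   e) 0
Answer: c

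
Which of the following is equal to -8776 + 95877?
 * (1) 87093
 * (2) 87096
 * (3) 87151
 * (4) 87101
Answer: 4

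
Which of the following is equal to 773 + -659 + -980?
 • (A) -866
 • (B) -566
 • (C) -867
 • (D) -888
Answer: A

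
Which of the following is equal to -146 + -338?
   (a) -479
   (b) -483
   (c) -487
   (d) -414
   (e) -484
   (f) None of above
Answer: e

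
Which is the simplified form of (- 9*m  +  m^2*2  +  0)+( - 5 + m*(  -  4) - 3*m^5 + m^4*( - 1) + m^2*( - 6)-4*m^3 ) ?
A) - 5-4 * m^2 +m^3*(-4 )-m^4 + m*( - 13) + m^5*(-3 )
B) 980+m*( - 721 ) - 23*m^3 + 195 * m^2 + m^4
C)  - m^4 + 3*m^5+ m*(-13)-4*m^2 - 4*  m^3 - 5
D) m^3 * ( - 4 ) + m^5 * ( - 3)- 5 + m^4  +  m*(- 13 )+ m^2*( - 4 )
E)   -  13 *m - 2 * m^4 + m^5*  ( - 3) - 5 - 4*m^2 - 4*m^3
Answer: A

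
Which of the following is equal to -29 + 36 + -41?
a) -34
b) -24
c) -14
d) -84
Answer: a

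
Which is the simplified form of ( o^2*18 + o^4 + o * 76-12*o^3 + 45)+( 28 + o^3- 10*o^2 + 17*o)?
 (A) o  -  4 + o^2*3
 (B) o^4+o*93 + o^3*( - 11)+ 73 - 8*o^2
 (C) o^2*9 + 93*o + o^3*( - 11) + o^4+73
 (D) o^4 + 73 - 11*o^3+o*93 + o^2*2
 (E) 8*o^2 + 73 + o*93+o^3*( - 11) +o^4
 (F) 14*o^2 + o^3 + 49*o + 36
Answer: E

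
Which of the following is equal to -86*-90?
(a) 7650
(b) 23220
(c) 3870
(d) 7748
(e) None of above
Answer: e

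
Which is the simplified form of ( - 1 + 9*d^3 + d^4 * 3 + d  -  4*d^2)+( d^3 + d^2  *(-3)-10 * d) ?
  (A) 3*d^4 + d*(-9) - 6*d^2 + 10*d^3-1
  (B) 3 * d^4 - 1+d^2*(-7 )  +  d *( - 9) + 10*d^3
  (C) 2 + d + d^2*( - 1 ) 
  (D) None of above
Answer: B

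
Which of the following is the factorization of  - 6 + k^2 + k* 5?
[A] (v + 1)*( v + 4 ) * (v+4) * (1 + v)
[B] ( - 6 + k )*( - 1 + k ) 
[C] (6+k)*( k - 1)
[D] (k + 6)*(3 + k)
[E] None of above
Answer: C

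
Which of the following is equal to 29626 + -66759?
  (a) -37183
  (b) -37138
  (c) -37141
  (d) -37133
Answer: d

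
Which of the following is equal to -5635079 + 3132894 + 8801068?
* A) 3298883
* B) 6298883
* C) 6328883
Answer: B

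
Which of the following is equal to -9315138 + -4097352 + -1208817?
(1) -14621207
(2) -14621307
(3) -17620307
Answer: 2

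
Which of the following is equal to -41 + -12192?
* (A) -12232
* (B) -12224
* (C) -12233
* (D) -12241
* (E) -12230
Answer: C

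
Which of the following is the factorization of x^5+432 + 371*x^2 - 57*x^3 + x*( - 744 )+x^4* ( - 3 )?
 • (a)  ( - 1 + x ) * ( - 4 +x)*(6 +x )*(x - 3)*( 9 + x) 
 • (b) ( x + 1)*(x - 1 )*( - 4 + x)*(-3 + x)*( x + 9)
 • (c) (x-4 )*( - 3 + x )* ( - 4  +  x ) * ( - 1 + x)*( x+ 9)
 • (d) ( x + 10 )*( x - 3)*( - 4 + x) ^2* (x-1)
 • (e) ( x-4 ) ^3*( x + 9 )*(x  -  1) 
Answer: c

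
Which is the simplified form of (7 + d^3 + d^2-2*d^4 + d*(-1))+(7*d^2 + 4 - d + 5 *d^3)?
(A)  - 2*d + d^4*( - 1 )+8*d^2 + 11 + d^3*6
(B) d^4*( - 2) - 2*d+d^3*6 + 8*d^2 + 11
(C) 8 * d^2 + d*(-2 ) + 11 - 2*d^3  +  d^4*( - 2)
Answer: B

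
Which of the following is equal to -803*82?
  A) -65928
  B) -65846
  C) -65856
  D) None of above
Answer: B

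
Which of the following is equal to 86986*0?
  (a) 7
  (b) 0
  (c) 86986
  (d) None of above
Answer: b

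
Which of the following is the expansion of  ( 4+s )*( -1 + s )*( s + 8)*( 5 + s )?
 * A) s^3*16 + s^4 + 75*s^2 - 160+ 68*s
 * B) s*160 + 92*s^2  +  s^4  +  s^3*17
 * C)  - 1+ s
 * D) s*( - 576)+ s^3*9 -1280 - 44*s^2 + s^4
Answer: A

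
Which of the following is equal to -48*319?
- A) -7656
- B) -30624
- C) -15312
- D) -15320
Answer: C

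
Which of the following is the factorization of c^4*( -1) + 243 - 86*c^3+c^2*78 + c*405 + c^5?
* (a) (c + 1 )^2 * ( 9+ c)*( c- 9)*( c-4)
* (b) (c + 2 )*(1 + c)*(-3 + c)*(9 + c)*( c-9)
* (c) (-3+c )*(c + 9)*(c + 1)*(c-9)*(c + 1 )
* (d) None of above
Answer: c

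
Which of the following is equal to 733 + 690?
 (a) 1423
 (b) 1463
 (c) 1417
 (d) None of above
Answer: a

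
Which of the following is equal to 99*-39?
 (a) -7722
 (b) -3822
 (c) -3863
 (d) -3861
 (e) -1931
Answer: d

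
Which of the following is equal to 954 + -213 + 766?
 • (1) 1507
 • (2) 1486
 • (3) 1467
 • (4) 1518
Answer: 1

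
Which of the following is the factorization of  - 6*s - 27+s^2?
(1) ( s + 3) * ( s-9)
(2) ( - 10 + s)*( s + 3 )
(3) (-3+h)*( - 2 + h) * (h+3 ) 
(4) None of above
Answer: 1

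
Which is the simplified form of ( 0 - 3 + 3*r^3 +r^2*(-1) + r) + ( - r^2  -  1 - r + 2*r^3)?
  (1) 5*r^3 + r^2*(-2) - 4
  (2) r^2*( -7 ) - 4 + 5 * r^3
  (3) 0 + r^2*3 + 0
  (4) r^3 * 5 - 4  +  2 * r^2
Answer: 1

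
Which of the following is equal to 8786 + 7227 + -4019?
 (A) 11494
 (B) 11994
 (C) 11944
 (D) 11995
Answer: B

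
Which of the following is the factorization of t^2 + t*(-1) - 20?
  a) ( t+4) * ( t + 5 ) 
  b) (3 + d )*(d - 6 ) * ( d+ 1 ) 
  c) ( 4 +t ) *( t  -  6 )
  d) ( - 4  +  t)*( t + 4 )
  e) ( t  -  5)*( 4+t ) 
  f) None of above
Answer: e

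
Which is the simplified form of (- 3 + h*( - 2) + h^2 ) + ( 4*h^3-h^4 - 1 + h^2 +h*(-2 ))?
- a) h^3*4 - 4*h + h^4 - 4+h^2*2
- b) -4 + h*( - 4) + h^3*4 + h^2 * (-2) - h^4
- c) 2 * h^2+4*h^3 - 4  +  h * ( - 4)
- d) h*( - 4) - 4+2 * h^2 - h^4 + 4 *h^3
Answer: d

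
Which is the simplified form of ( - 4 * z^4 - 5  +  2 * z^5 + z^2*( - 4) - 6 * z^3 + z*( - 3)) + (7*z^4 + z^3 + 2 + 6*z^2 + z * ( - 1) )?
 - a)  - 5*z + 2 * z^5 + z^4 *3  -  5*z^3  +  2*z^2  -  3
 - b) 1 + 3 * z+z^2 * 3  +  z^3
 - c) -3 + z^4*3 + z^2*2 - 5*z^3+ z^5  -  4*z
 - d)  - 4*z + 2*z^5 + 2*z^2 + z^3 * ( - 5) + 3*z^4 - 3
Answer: d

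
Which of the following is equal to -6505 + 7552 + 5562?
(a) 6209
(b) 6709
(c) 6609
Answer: c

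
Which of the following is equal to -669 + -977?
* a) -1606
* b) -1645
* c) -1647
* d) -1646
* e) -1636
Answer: d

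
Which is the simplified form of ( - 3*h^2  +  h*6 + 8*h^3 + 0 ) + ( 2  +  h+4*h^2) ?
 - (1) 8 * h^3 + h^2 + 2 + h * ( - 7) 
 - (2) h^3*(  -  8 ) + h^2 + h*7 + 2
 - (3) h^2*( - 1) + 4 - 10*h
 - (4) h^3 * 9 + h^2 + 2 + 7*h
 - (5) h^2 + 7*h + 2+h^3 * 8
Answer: 5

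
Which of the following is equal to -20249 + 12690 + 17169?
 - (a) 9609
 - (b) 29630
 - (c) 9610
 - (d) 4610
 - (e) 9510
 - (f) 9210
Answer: c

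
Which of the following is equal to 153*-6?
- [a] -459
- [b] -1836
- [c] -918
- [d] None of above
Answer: c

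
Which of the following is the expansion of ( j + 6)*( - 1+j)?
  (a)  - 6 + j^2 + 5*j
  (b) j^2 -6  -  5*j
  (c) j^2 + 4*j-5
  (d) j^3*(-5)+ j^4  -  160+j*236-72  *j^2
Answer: a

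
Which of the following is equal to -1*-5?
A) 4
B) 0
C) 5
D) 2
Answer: C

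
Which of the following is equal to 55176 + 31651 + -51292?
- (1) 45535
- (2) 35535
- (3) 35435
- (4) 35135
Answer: 2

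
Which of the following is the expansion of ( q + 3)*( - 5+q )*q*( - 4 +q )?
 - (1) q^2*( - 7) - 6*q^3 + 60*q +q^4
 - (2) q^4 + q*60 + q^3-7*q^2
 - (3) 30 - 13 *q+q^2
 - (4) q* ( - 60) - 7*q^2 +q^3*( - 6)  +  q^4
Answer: 1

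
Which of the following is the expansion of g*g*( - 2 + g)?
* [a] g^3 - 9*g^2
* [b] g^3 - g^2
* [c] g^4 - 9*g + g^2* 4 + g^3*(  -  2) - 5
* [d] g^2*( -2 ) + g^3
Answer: d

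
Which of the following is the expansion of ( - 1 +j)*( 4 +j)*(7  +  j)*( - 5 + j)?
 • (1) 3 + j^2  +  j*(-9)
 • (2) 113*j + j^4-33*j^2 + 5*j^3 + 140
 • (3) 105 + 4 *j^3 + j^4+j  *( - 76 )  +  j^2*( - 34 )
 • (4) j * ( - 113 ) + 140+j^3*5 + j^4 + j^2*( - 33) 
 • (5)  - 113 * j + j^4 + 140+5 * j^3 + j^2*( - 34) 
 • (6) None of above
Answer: 4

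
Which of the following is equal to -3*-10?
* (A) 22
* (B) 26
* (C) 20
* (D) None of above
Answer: D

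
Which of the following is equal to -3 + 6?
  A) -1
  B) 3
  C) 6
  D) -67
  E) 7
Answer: B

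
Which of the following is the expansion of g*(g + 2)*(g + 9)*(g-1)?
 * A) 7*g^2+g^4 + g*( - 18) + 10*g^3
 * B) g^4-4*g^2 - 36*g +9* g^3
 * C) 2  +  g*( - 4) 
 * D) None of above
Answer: A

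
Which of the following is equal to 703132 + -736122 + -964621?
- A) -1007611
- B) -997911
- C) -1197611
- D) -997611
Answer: D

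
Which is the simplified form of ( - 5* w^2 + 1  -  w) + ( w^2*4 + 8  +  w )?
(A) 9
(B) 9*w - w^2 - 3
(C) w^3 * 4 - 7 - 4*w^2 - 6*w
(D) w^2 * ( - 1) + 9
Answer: D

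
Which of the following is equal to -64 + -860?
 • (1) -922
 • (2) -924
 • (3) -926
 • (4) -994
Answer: 2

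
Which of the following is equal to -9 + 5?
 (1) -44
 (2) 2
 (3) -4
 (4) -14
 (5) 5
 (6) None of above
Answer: 3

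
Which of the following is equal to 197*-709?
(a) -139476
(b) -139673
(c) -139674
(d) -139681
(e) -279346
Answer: b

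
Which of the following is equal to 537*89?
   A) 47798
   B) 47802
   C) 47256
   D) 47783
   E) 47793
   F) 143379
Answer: E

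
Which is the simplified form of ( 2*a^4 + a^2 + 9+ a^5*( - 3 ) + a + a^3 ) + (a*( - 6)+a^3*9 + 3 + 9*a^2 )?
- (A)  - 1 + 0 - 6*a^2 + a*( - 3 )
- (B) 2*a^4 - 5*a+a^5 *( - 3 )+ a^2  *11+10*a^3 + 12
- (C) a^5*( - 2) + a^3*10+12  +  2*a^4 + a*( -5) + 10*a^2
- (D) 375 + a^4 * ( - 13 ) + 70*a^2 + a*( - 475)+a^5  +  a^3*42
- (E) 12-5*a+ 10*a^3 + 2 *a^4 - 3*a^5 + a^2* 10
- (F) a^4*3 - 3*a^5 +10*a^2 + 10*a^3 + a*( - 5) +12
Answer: E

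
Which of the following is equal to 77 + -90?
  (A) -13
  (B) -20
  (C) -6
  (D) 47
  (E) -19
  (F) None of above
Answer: A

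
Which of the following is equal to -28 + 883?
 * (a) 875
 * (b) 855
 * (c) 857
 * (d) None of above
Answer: b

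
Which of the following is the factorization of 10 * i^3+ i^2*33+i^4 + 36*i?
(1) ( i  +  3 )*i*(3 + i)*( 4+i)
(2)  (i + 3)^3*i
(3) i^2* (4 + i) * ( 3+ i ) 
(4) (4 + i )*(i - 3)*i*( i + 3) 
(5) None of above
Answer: 1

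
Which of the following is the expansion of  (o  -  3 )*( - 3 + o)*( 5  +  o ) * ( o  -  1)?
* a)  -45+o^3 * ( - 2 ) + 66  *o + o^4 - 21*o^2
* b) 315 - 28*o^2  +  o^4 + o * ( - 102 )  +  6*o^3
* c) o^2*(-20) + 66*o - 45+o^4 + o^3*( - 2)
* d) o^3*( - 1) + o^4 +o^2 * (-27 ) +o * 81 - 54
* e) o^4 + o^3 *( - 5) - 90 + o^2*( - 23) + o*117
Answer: c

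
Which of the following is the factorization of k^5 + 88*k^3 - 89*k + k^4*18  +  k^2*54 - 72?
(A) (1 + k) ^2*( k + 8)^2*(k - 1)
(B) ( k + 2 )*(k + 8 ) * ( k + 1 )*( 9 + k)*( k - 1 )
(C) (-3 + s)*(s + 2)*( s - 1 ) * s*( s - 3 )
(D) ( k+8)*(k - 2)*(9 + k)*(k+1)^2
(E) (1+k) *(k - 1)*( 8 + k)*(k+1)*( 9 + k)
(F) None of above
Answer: E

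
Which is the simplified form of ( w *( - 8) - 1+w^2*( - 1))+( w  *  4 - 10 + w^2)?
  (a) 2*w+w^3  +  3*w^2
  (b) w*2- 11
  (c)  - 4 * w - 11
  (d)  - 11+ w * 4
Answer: c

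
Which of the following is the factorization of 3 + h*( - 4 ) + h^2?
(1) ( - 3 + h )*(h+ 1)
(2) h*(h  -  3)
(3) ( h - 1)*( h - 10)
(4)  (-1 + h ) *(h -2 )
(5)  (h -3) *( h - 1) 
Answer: 5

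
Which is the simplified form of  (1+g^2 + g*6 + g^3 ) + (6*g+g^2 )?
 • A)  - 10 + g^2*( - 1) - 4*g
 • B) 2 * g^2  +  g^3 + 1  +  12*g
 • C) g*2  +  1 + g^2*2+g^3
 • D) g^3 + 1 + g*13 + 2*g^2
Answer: B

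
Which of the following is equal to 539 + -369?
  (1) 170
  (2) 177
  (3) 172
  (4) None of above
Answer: 1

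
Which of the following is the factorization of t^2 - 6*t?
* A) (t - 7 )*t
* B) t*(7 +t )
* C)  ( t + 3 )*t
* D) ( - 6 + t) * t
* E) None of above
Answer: D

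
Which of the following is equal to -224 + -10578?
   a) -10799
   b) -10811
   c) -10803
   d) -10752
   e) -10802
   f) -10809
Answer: e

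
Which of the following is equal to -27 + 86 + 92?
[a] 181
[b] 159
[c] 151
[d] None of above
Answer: c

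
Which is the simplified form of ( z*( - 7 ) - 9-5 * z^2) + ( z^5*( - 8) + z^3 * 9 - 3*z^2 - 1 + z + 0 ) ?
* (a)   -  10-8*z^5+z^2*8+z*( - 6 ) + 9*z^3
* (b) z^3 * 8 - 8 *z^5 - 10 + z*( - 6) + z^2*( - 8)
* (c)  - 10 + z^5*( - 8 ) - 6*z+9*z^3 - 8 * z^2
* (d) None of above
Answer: c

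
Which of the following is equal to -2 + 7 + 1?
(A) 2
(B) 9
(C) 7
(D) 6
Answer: D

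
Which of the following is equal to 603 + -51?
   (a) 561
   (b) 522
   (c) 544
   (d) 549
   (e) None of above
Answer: e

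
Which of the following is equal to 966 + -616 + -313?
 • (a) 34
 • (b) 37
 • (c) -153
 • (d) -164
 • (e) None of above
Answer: b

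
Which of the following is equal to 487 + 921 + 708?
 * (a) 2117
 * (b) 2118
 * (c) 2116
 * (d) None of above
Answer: c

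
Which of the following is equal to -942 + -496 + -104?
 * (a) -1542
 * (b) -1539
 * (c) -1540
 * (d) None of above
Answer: a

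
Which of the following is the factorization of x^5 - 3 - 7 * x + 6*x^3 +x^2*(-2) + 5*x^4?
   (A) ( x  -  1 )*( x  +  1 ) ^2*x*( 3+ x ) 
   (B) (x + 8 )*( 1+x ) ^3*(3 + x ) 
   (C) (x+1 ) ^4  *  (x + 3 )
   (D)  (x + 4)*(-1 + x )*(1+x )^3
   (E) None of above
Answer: E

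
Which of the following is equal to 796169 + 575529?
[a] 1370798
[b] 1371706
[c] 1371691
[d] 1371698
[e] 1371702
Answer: d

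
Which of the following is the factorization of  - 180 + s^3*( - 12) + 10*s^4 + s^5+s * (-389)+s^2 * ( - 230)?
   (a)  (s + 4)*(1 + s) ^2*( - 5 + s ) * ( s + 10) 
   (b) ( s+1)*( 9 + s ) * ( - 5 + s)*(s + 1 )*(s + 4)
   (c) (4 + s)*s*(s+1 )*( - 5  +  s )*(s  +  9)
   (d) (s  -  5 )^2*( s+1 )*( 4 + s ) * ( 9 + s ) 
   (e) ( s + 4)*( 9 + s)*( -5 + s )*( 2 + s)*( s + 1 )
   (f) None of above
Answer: b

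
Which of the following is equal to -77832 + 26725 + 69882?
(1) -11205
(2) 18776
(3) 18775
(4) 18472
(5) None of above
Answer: 3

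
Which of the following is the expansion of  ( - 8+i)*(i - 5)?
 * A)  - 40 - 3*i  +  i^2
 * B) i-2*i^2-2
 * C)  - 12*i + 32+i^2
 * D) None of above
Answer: D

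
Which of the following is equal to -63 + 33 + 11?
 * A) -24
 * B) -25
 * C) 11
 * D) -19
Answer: D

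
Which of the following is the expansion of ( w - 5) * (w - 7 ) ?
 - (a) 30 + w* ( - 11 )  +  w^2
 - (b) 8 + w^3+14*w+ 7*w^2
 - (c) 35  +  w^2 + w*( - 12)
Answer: c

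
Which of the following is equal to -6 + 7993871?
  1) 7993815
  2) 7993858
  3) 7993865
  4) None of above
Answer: 3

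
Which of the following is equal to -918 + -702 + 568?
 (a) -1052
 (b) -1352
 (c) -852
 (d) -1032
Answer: a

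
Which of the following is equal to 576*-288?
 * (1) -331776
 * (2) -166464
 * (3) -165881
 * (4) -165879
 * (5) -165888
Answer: 5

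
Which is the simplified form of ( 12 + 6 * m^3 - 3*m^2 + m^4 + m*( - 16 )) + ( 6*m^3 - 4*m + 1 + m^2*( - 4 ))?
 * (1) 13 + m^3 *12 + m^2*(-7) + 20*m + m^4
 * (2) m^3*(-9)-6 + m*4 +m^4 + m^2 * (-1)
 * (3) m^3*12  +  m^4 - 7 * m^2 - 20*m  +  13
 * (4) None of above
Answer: 3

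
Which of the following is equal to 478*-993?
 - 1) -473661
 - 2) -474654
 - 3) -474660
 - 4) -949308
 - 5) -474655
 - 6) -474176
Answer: 2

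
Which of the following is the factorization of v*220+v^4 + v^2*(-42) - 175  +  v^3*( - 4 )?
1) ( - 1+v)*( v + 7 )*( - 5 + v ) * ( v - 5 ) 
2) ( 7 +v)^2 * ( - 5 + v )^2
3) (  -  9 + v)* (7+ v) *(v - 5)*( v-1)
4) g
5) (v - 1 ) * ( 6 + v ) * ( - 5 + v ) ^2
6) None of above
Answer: 1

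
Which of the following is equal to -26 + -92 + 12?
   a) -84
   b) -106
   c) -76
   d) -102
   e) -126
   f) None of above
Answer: b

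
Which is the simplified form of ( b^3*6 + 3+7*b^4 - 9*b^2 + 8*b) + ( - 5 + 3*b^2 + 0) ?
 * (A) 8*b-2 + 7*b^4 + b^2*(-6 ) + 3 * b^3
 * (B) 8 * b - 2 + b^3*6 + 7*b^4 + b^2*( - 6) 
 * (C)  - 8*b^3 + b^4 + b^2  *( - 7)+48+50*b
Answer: B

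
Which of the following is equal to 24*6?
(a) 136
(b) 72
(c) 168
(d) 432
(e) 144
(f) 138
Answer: e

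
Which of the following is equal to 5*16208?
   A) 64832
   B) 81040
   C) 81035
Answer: B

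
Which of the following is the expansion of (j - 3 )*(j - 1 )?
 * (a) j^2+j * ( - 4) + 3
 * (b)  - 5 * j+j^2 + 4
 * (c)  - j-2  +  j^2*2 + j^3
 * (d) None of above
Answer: a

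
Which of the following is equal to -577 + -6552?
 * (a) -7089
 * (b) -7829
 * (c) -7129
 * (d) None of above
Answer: c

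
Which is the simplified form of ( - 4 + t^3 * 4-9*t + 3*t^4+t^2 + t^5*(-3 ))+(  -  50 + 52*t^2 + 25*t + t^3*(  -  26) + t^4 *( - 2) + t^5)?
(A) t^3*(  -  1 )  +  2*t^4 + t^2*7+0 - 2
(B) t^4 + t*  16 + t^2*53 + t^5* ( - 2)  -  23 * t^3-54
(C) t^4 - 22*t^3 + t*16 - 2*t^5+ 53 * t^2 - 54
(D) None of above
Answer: C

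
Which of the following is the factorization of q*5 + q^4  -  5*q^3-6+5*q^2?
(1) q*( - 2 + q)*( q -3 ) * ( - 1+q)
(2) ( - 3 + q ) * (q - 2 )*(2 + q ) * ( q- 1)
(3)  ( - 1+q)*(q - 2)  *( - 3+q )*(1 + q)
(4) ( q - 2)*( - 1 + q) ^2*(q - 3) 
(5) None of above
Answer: 3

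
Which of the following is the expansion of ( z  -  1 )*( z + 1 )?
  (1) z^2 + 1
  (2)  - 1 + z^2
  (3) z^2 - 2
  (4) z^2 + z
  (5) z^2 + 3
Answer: 2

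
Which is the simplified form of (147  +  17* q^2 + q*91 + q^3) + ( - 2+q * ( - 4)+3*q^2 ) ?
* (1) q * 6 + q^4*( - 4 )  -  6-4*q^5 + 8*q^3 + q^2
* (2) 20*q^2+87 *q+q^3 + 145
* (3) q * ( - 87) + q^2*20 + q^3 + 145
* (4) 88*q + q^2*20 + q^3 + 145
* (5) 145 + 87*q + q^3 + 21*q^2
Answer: 2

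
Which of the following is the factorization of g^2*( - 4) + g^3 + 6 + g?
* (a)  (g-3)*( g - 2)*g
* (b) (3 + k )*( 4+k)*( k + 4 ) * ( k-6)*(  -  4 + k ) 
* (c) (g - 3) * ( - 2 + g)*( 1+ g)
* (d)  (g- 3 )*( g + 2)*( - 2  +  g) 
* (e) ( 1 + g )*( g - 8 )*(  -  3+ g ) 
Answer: c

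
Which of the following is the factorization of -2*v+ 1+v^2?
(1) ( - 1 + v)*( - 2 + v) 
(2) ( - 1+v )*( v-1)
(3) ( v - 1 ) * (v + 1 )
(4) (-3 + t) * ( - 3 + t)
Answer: 2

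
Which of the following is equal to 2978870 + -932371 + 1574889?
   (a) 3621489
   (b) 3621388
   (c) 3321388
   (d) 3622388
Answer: b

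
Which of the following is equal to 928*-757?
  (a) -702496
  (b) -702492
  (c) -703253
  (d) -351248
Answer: a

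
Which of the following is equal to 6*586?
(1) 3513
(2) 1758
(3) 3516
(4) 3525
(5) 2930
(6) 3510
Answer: 3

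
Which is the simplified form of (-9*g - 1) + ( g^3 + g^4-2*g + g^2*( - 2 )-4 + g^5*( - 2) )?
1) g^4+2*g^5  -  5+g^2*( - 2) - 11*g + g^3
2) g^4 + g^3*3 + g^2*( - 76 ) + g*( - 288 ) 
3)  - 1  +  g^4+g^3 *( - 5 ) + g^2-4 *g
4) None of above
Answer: 4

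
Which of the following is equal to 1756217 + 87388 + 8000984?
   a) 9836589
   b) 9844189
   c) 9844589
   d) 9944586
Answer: c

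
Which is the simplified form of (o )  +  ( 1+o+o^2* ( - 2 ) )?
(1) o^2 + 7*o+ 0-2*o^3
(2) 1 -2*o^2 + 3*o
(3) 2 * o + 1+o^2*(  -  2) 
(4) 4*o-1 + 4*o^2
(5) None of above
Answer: 3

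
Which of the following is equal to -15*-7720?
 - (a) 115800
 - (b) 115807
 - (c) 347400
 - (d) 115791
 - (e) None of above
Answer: a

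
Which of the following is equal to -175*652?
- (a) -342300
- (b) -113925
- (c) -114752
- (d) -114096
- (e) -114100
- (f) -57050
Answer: e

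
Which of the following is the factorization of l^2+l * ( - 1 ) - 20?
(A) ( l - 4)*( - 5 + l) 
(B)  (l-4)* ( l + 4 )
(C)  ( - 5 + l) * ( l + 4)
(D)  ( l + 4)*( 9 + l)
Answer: C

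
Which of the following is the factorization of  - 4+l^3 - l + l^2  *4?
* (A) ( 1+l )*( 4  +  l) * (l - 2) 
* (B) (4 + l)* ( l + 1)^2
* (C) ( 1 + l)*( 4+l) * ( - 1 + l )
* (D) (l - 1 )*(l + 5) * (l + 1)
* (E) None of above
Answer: C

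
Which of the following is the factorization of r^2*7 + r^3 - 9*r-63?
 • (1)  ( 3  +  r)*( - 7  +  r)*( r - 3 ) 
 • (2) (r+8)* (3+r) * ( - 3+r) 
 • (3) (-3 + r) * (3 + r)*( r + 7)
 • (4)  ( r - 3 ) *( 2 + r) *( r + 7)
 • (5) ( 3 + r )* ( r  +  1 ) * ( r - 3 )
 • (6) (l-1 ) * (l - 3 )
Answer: 3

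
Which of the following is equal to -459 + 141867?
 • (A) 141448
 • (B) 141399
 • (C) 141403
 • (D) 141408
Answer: D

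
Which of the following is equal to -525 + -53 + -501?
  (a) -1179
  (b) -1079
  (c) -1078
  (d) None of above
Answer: b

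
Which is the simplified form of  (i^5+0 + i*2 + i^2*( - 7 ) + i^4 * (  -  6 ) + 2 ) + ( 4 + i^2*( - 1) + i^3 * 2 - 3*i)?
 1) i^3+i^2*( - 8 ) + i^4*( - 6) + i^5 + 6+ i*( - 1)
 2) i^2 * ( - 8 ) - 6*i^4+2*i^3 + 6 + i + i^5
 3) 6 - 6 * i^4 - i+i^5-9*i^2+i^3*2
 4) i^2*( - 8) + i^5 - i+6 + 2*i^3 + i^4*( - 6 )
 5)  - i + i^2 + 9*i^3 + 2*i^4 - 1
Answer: 4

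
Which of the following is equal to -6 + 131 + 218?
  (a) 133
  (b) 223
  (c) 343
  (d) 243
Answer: c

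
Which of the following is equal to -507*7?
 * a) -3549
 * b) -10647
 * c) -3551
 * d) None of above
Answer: a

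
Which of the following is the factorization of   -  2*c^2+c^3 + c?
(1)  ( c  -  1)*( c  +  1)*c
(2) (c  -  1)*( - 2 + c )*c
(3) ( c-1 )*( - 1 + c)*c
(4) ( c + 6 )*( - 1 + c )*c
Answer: 3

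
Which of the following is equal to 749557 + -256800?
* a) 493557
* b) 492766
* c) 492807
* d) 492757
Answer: d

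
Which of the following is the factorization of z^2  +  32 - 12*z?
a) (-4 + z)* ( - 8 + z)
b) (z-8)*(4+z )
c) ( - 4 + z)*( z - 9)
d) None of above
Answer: a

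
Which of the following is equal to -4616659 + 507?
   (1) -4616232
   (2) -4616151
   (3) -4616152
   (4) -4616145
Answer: 3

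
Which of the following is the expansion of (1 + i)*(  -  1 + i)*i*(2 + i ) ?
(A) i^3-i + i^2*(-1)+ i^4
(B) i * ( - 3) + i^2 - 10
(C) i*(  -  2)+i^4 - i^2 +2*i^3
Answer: C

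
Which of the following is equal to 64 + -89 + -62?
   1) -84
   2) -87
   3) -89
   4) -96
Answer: 2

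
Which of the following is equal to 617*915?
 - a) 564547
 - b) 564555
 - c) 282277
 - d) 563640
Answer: b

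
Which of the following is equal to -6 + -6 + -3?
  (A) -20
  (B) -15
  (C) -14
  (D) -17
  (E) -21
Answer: B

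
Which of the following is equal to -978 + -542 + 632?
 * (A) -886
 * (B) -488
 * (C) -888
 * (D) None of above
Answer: C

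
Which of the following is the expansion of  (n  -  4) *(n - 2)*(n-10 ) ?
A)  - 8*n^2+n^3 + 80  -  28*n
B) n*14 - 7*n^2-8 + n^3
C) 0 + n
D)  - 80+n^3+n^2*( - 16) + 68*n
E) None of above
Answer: D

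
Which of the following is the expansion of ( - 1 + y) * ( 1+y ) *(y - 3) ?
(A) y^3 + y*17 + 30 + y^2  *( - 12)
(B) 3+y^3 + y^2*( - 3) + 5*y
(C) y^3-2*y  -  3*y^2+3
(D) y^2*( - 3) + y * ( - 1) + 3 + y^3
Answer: D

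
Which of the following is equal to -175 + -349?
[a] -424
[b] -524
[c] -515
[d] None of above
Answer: b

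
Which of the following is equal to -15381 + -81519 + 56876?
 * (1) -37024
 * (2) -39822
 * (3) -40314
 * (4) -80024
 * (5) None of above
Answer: 5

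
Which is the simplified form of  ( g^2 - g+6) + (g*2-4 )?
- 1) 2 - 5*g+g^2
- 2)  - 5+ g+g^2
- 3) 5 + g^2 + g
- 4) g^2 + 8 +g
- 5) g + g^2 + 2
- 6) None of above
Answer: 5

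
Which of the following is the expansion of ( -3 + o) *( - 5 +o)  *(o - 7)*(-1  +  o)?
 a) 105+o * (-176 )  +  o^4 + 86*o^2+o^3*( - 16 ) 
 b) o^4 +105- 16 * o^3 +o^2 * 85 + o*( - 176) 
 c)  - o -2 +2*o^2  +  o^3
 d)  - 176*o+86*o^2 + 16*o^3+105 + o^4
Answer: a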